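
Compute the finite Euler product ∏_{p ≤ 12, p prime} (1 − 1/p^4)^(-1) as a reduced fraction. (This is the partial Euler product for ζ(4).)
∏ = 35153041/32481280

The primes p ≤ 12 are [2, 3, 5, 7, 11]. For each prime, (1 − 1/p^4)^(-1) = p^4 / (p^4 − 1). The product is (1 − 1/2^4)^(-1), (1 − 1/3^4)^(-1), (1 − 1/5^4)^(-1), (1 − 1/7^4)^(-1), (1 − 1/11^4)^(-1) = ∏ p^4 / (p^4 − 1) = 35153041/32481280.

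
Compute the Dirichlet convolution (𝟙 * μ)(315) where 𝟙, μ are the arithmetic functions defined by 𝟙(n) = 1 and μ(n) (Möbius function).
(𝟙 * μ)(315) = 0

Divisors of 315: [1, 3, 5, 7, 9, 15, 21, 35, 45, 63, 105, 315]. For each d | 315:
  d = 1: 𝟙(1) · μ(315/1) = 1 · 0 = 0
  d = 3: 𝟙(3) · μ(315/3) = 1 · -1 = -1
  d = 5: 𝟙(5) · μ(315/5) = 1 · 0 = 0
  d = 7: 𝟙(7) · μ(315/7) = 1 · 0 = 0
  d = 9: 𝟙(9) · μ(315/9) = 1 · 1 = 1
  d = 15: 𝟙(15) · μ(315/15) = 1 · 1 = 1
  d = 21: 𝟙(21) · μ(315/21) = 1 · 1 = 1
  d = 35: 𝟙(35) · μ(315/35) = 1 · 0 = 0
  d = 45: 𝟙(45) · μ(315/45) = 1 · -1 = -1
  d = 63: 𝟙(63) · μ(315/63) = 1 · -1 = -1
  d = 105: 𝟙(105) · μ(315/105) = 1 · -1 = -1
  d = 315: 𝟙(315) · μ(315/315) = 1 · 1 = 1
Summing: (𝟙 * μ)(315) = 0 + -1 + 0 + 0 + 1 + 1 + 1 + 0 + -1 + -1 + -1 + 1 = 0.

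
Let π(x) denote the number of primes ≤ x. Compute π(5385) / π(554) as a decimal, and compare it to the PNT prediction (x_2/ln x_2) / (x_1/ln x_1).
π(5385)/π(554) = 709/101 ≈ 7.0198;  PNT prediction ≈ 7.1472.

π(554) = 101 and π(5385) = 709, so π(5385)/π(554) ≈ 7.0198. The PNT-predicted ratio is (5385/ln(5385)) / (554/ln(554)) ≈ 7.1472. The two agree to within a few percent, as expected.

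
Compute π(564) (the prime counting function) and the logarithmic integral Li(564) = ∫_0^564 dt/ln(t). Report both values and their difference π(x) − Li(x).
π(564) = 103;  Li(564) ≈ 111.99;  π(x) − Li(x) ≈ -8.99.

Direct count of primes ≤ 564 gives π(564) = 103. Numerical evaluation of the logarithmic integral gives Li(564) ≈ 111.99. The difference π(x) − Li(x) ≈ -8.99 is typically negative for small/moderate x (Li(x) overestimates), though Littlewood's theorem shows this sign changes infinitely often.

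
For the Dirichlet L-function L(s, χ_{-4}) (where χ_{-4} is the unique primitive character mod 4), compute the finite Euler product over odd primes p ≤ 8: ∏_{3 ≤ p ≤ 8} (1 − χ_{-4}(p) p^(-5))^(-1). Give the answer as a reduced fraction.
∏ = 12762815625/12811998848

The odd primes p ≤ 8 are [3, 5, 7]. For each, χ(p) = 1 if p ≡ 1 mod 4, χ(p) = −1 if p ≡ 3 mod 4. Taking (1 − χ(p)/p^5)^(-1) = p^5/(p^5 − χ(p)): (1 − (-1)/3^5)^(-1) · (1 − (1)/5^5)^(-1) · (1 − (-1)/7^5)^(-1) = 12762815625/12811998848.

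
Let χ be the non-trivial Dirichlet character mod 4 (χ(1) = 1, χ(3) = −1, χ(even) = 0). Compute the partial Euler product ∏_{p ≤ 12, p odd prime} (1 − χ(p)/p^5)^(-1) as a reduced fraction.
∏ = 5662435865625/5684292116992

The odd primes p ≤ 12 are [3, 5, 7, 11]. For each, χ(p) = 1 if p ≡ 1 mod 4, χ(p) = −1 if p ≡ 3 mod 4. Taking (1 − χ(p)/p^5)^(-1) = p^5/(p^5 − χ(p)): (1 − (-1)/3^5)^(-1) · (1 − (1)/5^5)^(-1) · (1 − (-1)/7^5)^(-1) · (1 − (-1)/11^5)^(-1) = 5662435865625/5684292116992.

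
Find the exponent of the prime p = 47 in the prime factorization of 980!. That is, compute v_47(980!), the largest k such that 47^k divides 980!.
v_47(980!) = 20

Legendre's formula: v_p(n!) = Σ_{k ≥ 1} ⌊n / p^k⌋. For p = 47, n = 980, the terms are:
  ⌊980/47^1⌋ = ⌊980/47⌋ = 20
(the next term ⌊980/47^2⌋ = 0, terminating the sum). Summing: v_47(980!) = 20 = 20.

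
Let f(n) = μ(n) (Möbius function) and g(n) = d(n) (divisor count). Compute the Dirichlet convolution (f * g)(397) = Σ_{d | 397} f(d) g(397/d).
(μ * d)(397) = 1

Divisors of 397: [1, 397]. For each d | 397:
  d = 1: μ(1) · d(397/1) = 1 · 2 = 2
  d = 397: μ(397) · d(397/397) = -1 · 1 = -1
Summing: (μ * d)(397) = 2 + -1 = 1.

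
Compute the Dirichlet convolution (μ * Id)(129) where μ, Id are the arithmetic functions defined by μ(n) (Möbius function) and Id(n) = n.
(μ * Id)(129) = 84

Divisors of 129: [1, 3, 43, 129]. For each d | 129:
  d = 1: μ(1) · Id(129/1) = 1 · 129 = 129
  d = 3: μ(3) · Id(129/3) = -1 · 43 = -43
  d = 43: μ(43) · Id(129/43) = -1 · 3 = -3
  d = 129: μ(129) · Id(129/129) = 1 · 1 = 1
Summing: (μ * Id)(129) = 129 + -43 + -3 + 1 = 84.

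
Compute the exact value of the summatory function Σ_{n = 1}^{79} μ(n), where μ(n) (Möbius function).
Σ_{n ≤ 79} μ(n) = -4

Compute μ(n) for each 1 ≤ n ≤ 79: μ(1) = 1, μ(2) = -1, μ(3) = -1, μ(4) = 0, μ(5) = -1, μ(6) = 1, μ(7) = -1, μ(8) = 0, μ(9) = 0, μ(10) = 1, μ(11) = -1, μ(12) = 0, μ(13) = -1, μ(14) = 1, μ(15) = 1, μ(16) = 0, μ(17) = -1, μ(18) = 0, μ(19) = -1, μ(20) = 0, μ(21) = 1, μ(22) = 1, μ(23) = -1, μ(24) = 0, μ(25) = 0, μ(26) = 1, μ(27) = 0, μ(28) = 0, μ(29) = -1, μ(30) = -1, μ(31) = -1, μ(32) = 0, μ(33) = 1, μ(34) = 1, μ(35) = 1, μ(36) = 0, μ(37) = -1, μ(38) = 1, μ(39) = 1, μ(40) = 0, μ(41) = -1, μ(42) = -1, μ(43) = -1, μ(44) = 0, μ(45) = 0, μ(46) = 1, μ(47) = -1, μ(48) = 0, μ(49) = 0, μ(50) = 0, μ(51) = 1, μ(52) = 0, μ(53) = -1, μ(54) = 0, μ(55) = 1, μ(56) = 0, μ(57) = 1, μ(58) = 1, μ(59) = -1, μ(60) = 0, μ(61) = -1, μ(62) = 1, μ(63) = 0, μ(64) = 0, μ(65) = 1, μ(66) = -1, μ(67) = -1, μ(68) = 0, μ(69) = 1, μ(70) = -1, μ(71) = -1, μ(72) = 0, μ(73) = -1, μ(74) = 1, μ(75) = 0, μ(76) = 0, μ(77) = 1, μ(78) = -1, μ(79) = -1. Summing all 79 values: -4. (Mertens function M(x) = Σ_{n ≤ x} μ(n); on average M(x) should be small (PNT ⟺ M(x) = o(x)).)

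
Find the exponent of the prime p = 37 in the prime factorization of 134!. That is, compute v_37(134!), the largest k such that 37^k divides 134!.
v_37(134!) = 3

Legendre's formula: v_p(n!) = Σ_{k ≥ 1} ⌊n / p^k⌋. For p = 37, n = 134, the terms are:
  ⌊134/37^1⌋ = ⌊134/37⌋ = 3
(the next term ⌊134/37^2⌋ = 0, terminating the sum). Summing: v_37(134!) = 3 = 3.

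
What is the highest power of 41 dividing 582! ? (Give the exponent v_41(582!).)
v_41(582!) = 14

Legendre's formula: v_p(n!) = Σ_{k ≥ 1} ⌊n / p^k⌋. For p = 41, n = 582, the terms are:
  ⌊582/41^1⌋ = ⌊582/41⌋ = 14
(the next term ⌊582/41^2⌋ = 0, terminating the sum). Summing: v_41(582!) = 14 = 14.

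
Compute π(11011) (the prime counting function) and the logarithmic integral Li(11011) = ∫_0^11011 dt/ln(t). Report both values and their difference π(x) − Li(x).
π(11011) = 1336;  Li(11011) ≈ 1355.33;  π(x) − Li(x) ≈ -19.33.

Direct count of primes ≤ 11011 gives π(11011) = 1336. Numerical evaluation of the logarithmic integral gives Li(11011) ≈ 1355.33. The difference π(x) − Li(x) ≈ -19.33 is typically negative for small/moderate x (Li(x) overestimates), though Littlewood's theorem shows this sign changes infinitely often.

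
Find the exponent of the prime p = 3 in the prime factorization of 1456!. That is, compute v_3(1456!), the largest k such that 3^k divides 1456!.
v_3(1456!) = 722

Legendre's formula: v_p(n!) = Σ_{k ≥ 1} ⌊n / p^k⌋. For p = 3, n = 1456, the terms are:
  ⌊1456/3^1⌋ = ⌊1456/3⌋ = 485
  ⌊1456/3^2⌋ = ⌊1456/9⌋ = 161
  ⌊1456/3^3⌋ = ⌊1456/27⌋ = 53
  ⌊1456/3^4⌋ = ⌊1456/81⌋ = 17
  ⌊1456/3^5⌋ = ⌊1456/243⌋ = 5
  ⌊1456/3^6⌋ = ⌊1456/729⌋ = 1
(the next term ⌊1456/3^7⌋ = 0, terminating the sum). Summing: v_3(1456!) = 485 + 161 + 53 + 17 + 5 + 1 = 722.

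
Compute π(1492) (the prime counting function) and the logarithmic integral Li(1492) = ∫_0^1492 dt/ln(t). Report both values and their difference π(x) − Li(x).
π(1492) = 237;  Li(1492) ≈ 246.72;  π(x) − Li(x) ≈ -9.72.

Direct count of primes ≤ 1492 gives π(1492) = 237. Numerical evaluation of the logarithmic integral gives Li(1492) ≈ 246.72. The difference π(x) − Li(x) ≈ -9.72 is typically negative for small/moderate x (Li(x) overestimates), though Littlewood's theorem shows this sign changes infinitely often.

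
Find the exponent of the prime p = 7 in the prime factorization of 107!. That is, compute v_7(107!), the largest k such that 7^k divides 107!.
v_7(107!) = 17

Legendre's formula: v_p(n!) = Σ_{k ≥ 1} ⌊n / p^k⌋. For p = 7, n = 107, the terms are:
  ⌊107/7^1⌋ = ⌊107/7⌋ = 15
  ⌊107/7^2⌋ = ⌊107/49⌋ = 2
(the next term ⌊107/7^3⌋ = 0, terminating the sum). Summing: v_7(107!) = 15 + 2 = 17.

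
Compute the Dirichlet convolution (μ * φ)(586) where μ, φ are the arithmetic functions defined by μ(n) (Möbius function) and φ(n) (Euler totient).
(μ * φ)(586) = 0

Divisors of 586: [1, 2, 293, 586]. For each d | 586:
  d = 1: μ(1) · φ(586/1) = 1 · 292 = 292
  d = 2: μ(2) · φ(586/2) = -1 · 292 = -292
  d = 293: μ(293) · φ(586/293) = -1 · 1 = -1
  d = 586: μ(586) · φ(586/586) = 1 · 1 = 1
Summing: (μ * φ)(586) = 292 + -292 + -1 + 1 = 0.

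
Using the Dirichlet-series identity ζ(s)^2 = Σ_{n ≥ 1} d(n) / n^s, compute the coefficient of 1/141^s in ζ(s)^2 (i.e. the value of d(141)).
d(141) = 4

ζ(s)^2 = (Σ 1/m^s)(Σ 1/k^s). The coefficient of 1/n^s in the product is the number of ordered pairs (m, k) with mk = n, which equals d(n). For n = 141, divisors are [1, 3, 47, 141], so d(141) = 4.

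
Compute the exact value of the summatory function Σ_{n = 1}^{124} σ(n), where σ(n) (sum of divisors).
Σ_{n ≤ 124} σ(n) = 12684

Compute σ(n) for each 1 ≤ n ≤ 124: σ(1) = 1, σ(2) = 3, σ(3) = 4, σ(4) = 7, σ(5) = 6, σ(6) = 12, σ(7) = 8, σ(8) = 15, σ(9) = 13, σ(10) = 18, σ(11) = 12, σ(12) = 28, σ(13) = 14, σ(14) = 24, σ(15) = 24, σ(16) = 31, σ(17) = 18, σ(18) = 39, σ(19) = 20, σ(20) = 42, σ(21) = 32, σ(22) = 36, σ(23) = 24, σ(24) = 60, σ(25) = 31, σ(26) = 42, σ(27) = 40, σ(28) = 56, σ(29) = 30, σ(30) = 72, σ(31) = 32, σ(32) = 63, σ(33) = 48, σ(34) = 54, σ(35) = 48, σ(36) = 91, σ(37) = 38, σ(38) = 60, σ(39) = 56, σ(40) = 90, σ(41) = 42, σ(42) = 96, σ(43) = 44, σ(44) = 84, σ(45) = 78, σ(46) = 72, σ(47) = 48, σ(48) = 124, σ(49) = 57, σ(50) = 93, σ(51) = 72, σ(52) = 98, σ(53) = 54, σ(54) = 120, σ(55) = 72, σ(56) = 120, σ(57) = 80, σ(58) = 90, σ(59) = 60, σ(60) = 168, σ(61) = 62, σ(62) = 96, σ(63) = 104, σ(64) = 127, σ(65) = 84, σ(66) = 144, σ(67) = 68, σ(68) = 126, σ(69) = 96, σ(70) = 144, σ(71) = 72, σ(72) = 195, σ(73) = 74, σ(74) = 114, σ(75) = 124, σ(76) = 140, σ(77) = 96, σ(78) = 168, σ(79) = 80, σ(80) = 186, σ(81) = 121, σ(82) = 126, σ(83) = 84, σ(84) = 224, σ(85) = 108, σ(86) = 132, σ(87) = 120, σ(88) = 180, σ(89) = 90, σ(90) = 234, σ(91) = 112, σ(92) = 168, σ(93) = 128, σ(94) = 144, σ(95) = 120, σ(96) = 252, σ(97) = 98, σ(98) = 171, σ(99) = 156, σ(100) = 217, σ(101) = 102, σ(102) = 216, σ(103) = 104, σ(104) = 210, σ(105) = 192, σ(106) = 162, σ(107) = 108, σ(108) = 280, σ(109) = 110, σ(110) = 216, σ(111) = 152, σ(112) = 248, σ(113) = 114, σ(114) = 240, σ(115) = 144, σ(116) = 210, σ(117) = 182, σ(118) = 180, σ(119) = 144, σ(120) = 360, σ(121) = 133, σ(122) = 186, σ(123) = 168, σ(124) = 224. Summing all 124 values: 12684. (Average order: Σ_{n ≤ x} σ(n) ~ (π²/12) x². For x = 124, (π²/12)·124² ≈ 12646.25.)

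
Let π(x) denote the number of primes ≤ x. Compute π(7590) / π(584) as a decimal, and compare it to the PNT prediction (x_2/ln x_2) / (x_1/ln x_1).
π(7590)/π(584) = 964/106 ≈ 9.0943;  PNT prediction ≈ 9.2659.

π(584) = 106 and π(7590) = 964, so π(7590)/π(584) ≈ 9.0943. The PNT-predicted ratio is (7590/ln(7590)) / (584/ln(584)) ≈ 9.2659. The two agree to within a few percent, as expected.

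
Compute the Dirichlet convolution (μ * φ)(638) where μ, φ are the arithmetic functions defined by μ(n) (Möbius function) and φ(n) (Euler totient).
(μ * φ)(638) = 0

Divisors of 638: [1, 2, 11, 22, 29, 58, 319, 638]. For each d | 638:
  d = 1: μ(1) · φ(638/1) = 1 · 280 = 280
  d = 2: μ(2) · φ(638/2) = -1 · 280 = -280
  d = 11: μ(11) · φ(638/11) = -1 · 28 = -28
  d = 22: μ(22) · φ(638/22) = 1 · 28 = 28
  d = 29: μ(29) · φ(638/29) = -1 · 10 = -10
  d = 58: μ(58) · φ(638/58) = 1 · 10 = 10
  d = 319: μ(319) · φ(638/319) = 1 · 1 = 1
  d = 638: μ(638) · φ(638/638) = -1 · 1 = -1
Summing: (μ * φ)(638) = 280 + -280 + -28 + 28 + -10 + 10 + 1 + -1 = 0.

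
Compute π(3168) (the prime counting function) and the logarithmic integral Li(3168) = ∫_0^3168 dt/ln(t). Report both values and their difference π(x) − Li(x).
π(3168) = 448;  Li(3168) ≈ 463.67;  π(x) − Li(x) ≈ -15.67.

Direct count of primes ≤ 3168 gives π(3168) = 448. Numerical evaluation of the logarithmic integral gives Li(3168) ≈ 463.67. The difference π(x) − Li(x) ≈ -15.67 is typically negative for small/moderate x (Li(x) overestimates), though Littlewood's theorem shows this sign changes infinitely often.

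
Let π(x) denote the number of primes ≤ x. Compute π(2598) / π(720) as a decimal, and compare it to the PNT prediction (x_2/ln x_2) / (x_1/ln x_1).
π(2598)/π(720) = 378/128 ≈ 2.9531;  PNT prediction ≈ 3.0194.

π(720) = 128 and π(2598) = 378, so π(2598)/π(720) ≈ 2.9531. The PNT-predicted ratio is (2598/ln(2598)) / (720/ln(720)) ≈ 3.0194. The two agree to within a few percent, as expected.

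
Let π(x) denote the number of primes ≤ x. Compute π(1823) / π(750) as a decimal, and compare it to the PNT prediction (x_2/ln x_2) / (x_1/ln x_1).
π(1823)/π(750) = 281/132 ≈ 2.1288;  PNT prediction ≈ 2.1431.

π(750) = 132 and π(1823) = 281, so π(1823)/π(750) ≈ 2.1288. The PNT-predicted ratio is (1823/ln(1823)) / (750/ln(750)) ≈ 2.1431. The two agree to within a few percent, as expected.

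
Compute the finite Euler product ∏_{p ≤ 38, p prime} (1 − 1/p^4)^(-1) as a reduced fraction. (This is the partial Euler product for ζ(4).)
∏ = 118583889910340935015737417301254569/109564363617893205834674995200000000

The primes p ≤ 38 are [2, 3, 5, 7, 11, 13, 17, 19, 23, 29, 31, 37]. For each prime, (1 − 1/p^4)^(-1) = p^4 / (p^4 − 1). The product is (1 − 1/2^4)^(-1), (1 − 1/3^4)^(-1), (1 − 1/5^4)^(-1), (1 − 1/7^4)^(-1), (1 − 1/11^4)^(-1), (1 − 1/13^4)^(-1), (1 − 1/17^4)^(-1), (1 − 1/19^4)^(-1), (1 − 1/23^4)^(-1), (1 − 1/29^4)^(-1), (1 − 1/31^4)^(-1), (1 − 1/37^4)^(-1) = ∏ p^4 / (p^4 − 1) = 118583889910340935015737417301254569/109564363617893205834674995200000000.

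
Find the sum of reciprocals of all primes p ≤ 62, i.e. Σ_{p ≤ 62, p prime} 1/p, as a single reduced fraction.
Σ 1/p = 201015517717077830328949/117288381359406970983270

π(62) = 18, so the primes ≤ 62 are [2, 3, 5, 7, 11, 13, 17, 19, 23, 29, 31, 37, 41, 43, 47, 53, 59, 61]. Summing 1/p over these primes: 201015517717077830328949/117288381359406970983270 ≈ 1.7139. Mertens estimate ln ln(62) + 0.2615 ≈ 1.6791.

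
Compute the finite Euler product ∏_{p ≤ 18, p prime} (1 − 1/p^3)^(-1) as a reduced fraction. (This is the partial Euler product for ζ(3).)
∏ = 193396928725/160952722176

The primes p ≤ 18 are [2, 3, 5, 7, 11, 13, 17]. For each prime, (1 − 1/p^3)^(-1) = p^3 / (p^3 − 1). The product is (1 − 1/2^3)^(-1), (1 − 1/3^3)^(-1), (1 − 1/5^3)^(-1), (1 − 1/7^3)^(-1), (1 − 1/11^3)^(-1), (1 − 1/13^3)^(-1), (1 − 1/17^3)^(-1) = ∏ p^3 / (p^3 − 1) = 193396928725/160952722176.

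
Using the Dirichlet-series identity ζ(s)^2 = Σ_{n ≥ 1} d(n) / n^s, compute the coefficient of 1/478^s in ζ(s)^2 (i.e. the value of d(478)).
d(478) = 4

ζ(s)^2 = (Σ 1/m^s)(Σ 1/k^s). The coefficient of 1/n^s in the product is the number of ordered pairs (m, k) with mk = n, which equals d(n). For n = 478, divisors are [1, 2, 239, 478], so d(478) = 4.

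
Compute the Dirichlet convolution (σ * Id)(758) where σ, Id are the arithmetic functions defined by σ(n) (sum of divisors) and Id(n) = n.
(σ * Id)(758) = 3795

Divisors of 758: [1, 2, 379, 758]. For each d | 758:
  d = 1: σ(1) · Id(758/1) = 1 · 758 = 758
  d = 2: σ(2) · Id(758/2) = 3 · 379 = 1137
  d = 379: σ(379) · Id(758/379) = 380 · 2 = 760
  d = 758: σ(758) · Id(758/758) = 1140 · 1 = 1140
Summing: (σ * Id)(758) = 758 + 1137 + 760 + 1140 = 3795.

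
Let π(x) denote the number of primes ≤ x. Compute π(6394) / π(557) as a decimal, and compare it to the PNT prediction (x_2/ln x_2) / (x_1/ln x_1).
π(6394)/π(557) = 833/102 ≈ 8.1667;  PNT prediction ≈ 8.2823.

π(557) = 102 and π(6394) = 833, so π(6394)/π(557) ≈ 8.1667. The PNT-predicted ratio is (6394/ln(6394)) / (557/ln(557)) ≈ 8.2823. The two agree to within a few percent, as expected.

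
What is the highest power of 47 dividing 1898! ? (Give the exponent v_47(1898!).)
v_47(1898!) = 40

Legendre's formula: v_p(n!) = Σ_{k ≥ 1} ⌊n / p^k⌋. For p = 47, n = 1898, the terms are:
  ⌊1898/47^1⌋ = ⌊1898/47⌋ = 40
(the next term ⌊1898/47^2⌋ = 0, terminating the sum). Summing: v_47(1898!) = 40 = 40.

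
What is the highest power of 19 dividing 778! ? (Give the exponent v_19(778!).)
v_19(778!) = 42

Legendre's formula: v_p(n!) = Σ_{k ≥ 1} ⌊n / p^k⌋. For p = 19, n = 778, the terms are:
  ⌊778/19^1⌋ = ⌊778/19⌋ = 40
  ⌊778/19^2⌋ = ⌊778/361⌋ = 2
(the next term ⌊778/19^3⌋ = 0, terminating the sum). Summing: v_19(778!) = 40 + 2 = 42.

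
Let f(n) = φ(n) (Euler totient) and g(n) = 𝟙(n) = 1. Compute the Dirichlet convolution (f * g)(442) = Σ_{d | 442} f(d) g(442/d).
(φ * 𝟙)(442) = 442

Divisors of 442: [1, 2, 13, 17, 26, 34, 221, 442]. For each d | 442:
  d = 1: φ(1) · 𝟙(442/1) = 1 · 1 = 1
  d = 2: φ(2) · 𝟙(442/2) = 1 · 1 = 1
  d = 13: φ(13) · 𝟙(442/13) = 12 · 1 = 12
  d = 17: φ(17) · 𝟙(442/17) = 16 · 1 = 16
  d = 26: φ(26) · 𝟙(442/26) = 12 · 1 = 12
  d = 34: φ(34) · 𝟙(442/34) = 16 · 1 = 16
  d = 221: φ(221) · 𝟙(442/221) = 192 · 1 = 192
  d = 442: φ(442) · 𝟙(442/442) = 192 · 1 = 192
Summing: (φ * 𝟙)(442) = 1 + 1 + 12 + 16 + 12 + 16 + 192 + 192 = 442.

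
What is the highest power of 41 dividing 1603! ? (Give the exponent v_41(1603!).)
v_41(1603!) = 39

Legendre's formula: v_p(n!) = Σ_{k ≥ 1} ⌊n / p^k⌋. For p = 41, n = 1603, the terms are:
  ⌊1603/41^1⌋ = ⌊1603/41⌋ = 39
(the next term ⌊1603/41^2⌋ = 0, terminating the sum). Summing: v_41(1603!) = 39 = 39.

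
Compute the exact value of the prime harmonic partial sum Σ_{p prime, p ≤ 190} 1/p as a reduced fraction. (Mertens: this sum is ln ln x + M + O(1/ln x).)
Σ 1/p = 10408867916382550633331528920459565913027063402071390584941986323453055203/5397346292805549782720214077673687806275517530364350655459511599582614290

π(190) = 42, so the primes ≤ 190 are [2, 3, 5, 7, 11, 13, 17, 19, 23, 29, 31, 37, 41, 43, 47, 53, 59, 61, 67, 71, 73, 79, 83, 89, 97, 101, 103, 107, 109, 113, 127, 131, 137, 139, 149, 151, 157, 163, 167, 173, 179, 181]. Summing 1/p over these primes: 10408867916382550633331528920459565913027063402071390584941986323453055203/5397346292805549782720214077673687806275517530364350655459511599582614290 ≈ 1.9285. Mertens estimate ln ln(190) + 0.2615 ≈ 1.9192.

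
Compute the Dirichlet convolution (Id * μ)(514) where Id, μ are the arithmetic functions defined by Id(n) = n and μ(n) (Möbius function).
(Id * μ)(514) = 256

Divisors of 514: [1, 2, 257, 514]. For each d | 514:
  d = 1: Id(1) · μ(514/1) = 1 · 1 = 1
  d = 2: Id(2) · μ(514/2) = 2 · -1 = -2
  d = 257: Id(257) · μ(514/257) = 257 · -1 = -257
  d = 514: Id(514) · μ(514/514) = 514 · 1 = 514
Summing: (Id * μ)(514) = 1 + -2 + -257 + 514 = 256.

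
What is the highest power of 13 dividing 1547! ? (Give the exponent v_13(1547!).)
v_13(1547!) = 128

Legendre's formula: v_p(n!) = Σ_{k ≥ 1} ⌊n / p^k⌋. For p = 13, n = 1547, the terms are:
  ⌊1547/13^1⌋ = ⌊1547/13⌋ = 119
  ⌊1547/13^2⌋ = ⌊1547/169⌋ = 9
(the next term ⌊1547/13^3⌋ = 0, terminating the sum). Summing: v_13(1547!) = 119 + 9 = 128.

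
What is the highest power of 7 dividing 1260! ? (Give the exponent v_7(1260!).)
v_7(1260!) = 208

Legendre's formula: v_p(n!) = Σ_{k ≥ 1} ⌊n / p^k⌋. For p = 7, n = 1260, the terms are:
  ⌊1260/7^1⌋ = ⌊1260/7⌋ = 180
  ⌊1260/7^2⌋ = ⌊1260/49⌋ = 25
  ⌊1260/7^3⌋ = ⌊1260/343⌋ = 3
(the next term ⌊1260/7^4⌋ = 0, terminating the sum). Summing: v_7(1260!) = 180 + 25 + 3 = 208.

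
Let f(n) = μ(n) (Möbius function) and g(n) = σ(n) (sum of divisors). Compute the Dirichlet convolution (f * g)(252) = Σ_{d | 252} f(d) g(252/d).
(μ * σ)(252) = 252

Divisors of 252: [1, 2, 3, 4, 6, 7, 9, 12, 14, 18, 21, 28, 36, 42, 63, 84, 126, 252]. For each d | 252:
  d = 1: μ(1) · σ(252/1) = 1 · 728 = 728
  d = 2: μ(2) · σ(252/2) = -1 · 312 = -312
  d = 3: μ(3) · σ(252/3) = -1 · 224 = -224
  d = 4: μ(4) · σ(252/4) = 0 · 104 = 0
  d = 6: μ(6) · σ(252/6) = 1 · 96 = 96
  d = 7: μ(7) · σ(252/7) = -1 · 91 = -91
  d = 9: μ(9) · σ(252/9) = 0 · 56 = 0
  d = 12: μ(12) · σ(252/12) = 0 · 32 = 0
  d = 14: μ(14) · σ(252/14) = 1 · 39 = 39
  d = 18: μ(18) · σ(252/18) = 0 · 24 = 0
  d = 21: μ(21) · σ(252/21) = 1 · 28 = 28
  d = 28: μ(28) · σ(252/28) = 0 · 13 = 0
  d = 36: μ(36) · σ(252/36) = 0 · 8 = 0
  d = 42: μ(42) · σ(252/42) = -1 · 12 = -12
  d = 63: μ(63) · σ(252/63) = 0 · 7 = 0
  d = 84: μ(84) · σ(252/84) = 0 · 4 = 0
  d = 126: μ(126) · σ(252/126) = 0 · 3 = 0
  d = 252: μ(252) · σ(252/252) = 0 · 1 = 0
Summing: (μ * σ)(252) = 728 + -312 + -224 + 0 + 96 + -91 + 0 + 0 + 39 + 0 + 28 + 0 + 0 + -12 + 0 + 0 + 0 + 0 = 252.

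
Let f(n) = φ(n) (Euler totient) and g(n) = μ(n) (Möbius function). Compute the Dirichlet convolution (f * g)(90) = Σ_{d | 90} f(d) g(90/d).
(φ * μ)(90) = 0

Divisors of 90: [1, 2, 3, 5, 6, 9, 10, 15, 18, 30, 45, 90]. For each d | 90:
  d = 1: φ(1) · μ(90/1) = 1 · 0 = 0
  d = 2: φ(2) · μ(90/2) = 1 · 0 = 0
  d = 3: φ(3) · μ(90/3) = 2 · -1 = -2
  d = 5: φ(5) · μ(90/5) = 4 · 0 = 0
  d = 6: φ(6) · μ(90/6) = 2 · 1 = 2
  d = 9: φ(9) · μ(90/9) = 6 · 1 = 6
  d = 10: φ(10) · μ(90/10) = 4 · 0 = 0
  d = 15: φ(15) · μ(90/15) = 8 · 1 = 8
  d = 18: φ(18) · μ(90/18) = 6 · -1 = -6
  d = 30: φ(30) · μ(90/30) = 8 · -1 = -8
  d = 45: φ(45) · μ(90/45) = 24 · -1 = -24
  d = 90: φ(90) · μ(90/90) = 24 · 1 = 24
Summing: (φ * μ)(90) = 0 + 0 + -2 + 0 + 2 + 6 + 0 + 8 + -6 + -8 + -24 + 24 = 0.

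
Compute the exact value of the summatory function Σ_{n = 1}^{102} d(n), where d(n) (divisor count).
Σ_{n ≤ 102} d(n) = 492

Compute d(n) for each 1 ≤ n ≤ 102: d(1) = 1, d(2) = 2, d(3) = 2, d(4) = 3, d(5) = 2, d(6) = 4, d(7) = 2, d(8) = 4, d(9) = 3, d(10) = 4, d(11) = 2, d(12) = 6, d(13) = 2, d(14) = 4, d(15) = 4, d(16) = 5, d(17) = 2, d(18) = 6, d(19) = 2, d(20) = 6, d(21) = 4, d(22) = 4, d(23) = 2, d(24) = 8, d(25) = 3, d(26) = 4, d(27) = 4, d(28) = 6, d(29) = 2, d(30) = 8, d(31) = 2, d(32) = 6, d(33) = 4, d(34) = 4, d(35) = 4, d(36) = 9, d(37) = 2, d(38) = 4, d(39) = 4, d(40) = 8, d(41) = 2, d(42) = 8, d(43) = 2, d(44) = 6, d(45) = 6, d(46) = 4, d(47) = 2, d(48) = 10, d(49) = 3, d(50) = 6, d(51) = 4, d(52) = 6, d(53) = 2, d(54) = 8, d(55) = 4, d(56) = 8, d(57) = 4, d(58) = 4, d(59) = 2, d(60) = 12, d(61) = 2, d(62) = 4, d(63) = 6, d(64) = 7, d(65) = 4, d(66) = 8, d(67) = 2, d(68) = 6, d(69) = 4, d(70) = 8, d(71) = 2, d(72) = 12, d(73) = 2, d(74) = 4, d(75) = 6, d(76) = 6, d(77) = 4, d(78) = 8, d(79) = 2, d(80) = 10, d(81) = 5, d(82) = 4, d(83) = 2, d(84) = 12, d(85) = 4, d(86) = 4, d(87) = 4, d(88) = 8, d(89) = 2, d(90) = 12, d(91) = 4, d(92) = 6, d(93) = 4, d(94) = 4, d(95) = 4, d(96) = 12, d(97) = 2, d(98) = 6, d(99) = 6, d(100) = 9, d(101) = 2, d(102) = 8. Summing all 102 values: 492. (Dirichlet's divisor formula: Σ_{n ≤ x} d(n) = x ln(x) + (2γ − 1) x + O(√x). For x = 102, the asymptotic estimate is ≈ 487.50.)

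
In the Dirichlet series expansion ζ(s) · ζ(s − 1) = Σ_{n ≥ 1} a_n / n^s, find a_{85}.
σ(85) = 108

In the product (Σ m^0/m^s)(Σ k / k^s) = Σ (Σ_{d | n} d) / n^s, the coefficient of 1/n^s is σ(n) = Σ_{d | n} d. For n = 85, divisors are [1, 5, 17, 85]; summing: σ(85) = 108.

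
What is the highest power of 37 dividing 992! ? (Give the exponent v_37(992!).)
v_37(992!) = 26

Legendre's formula: v_p(n!) = Σ_{k ≥ 1} ⌊n / p^k⌋. For p = 37, n = 992, the terms are:
  ⌊992/37^1⌋ = ⌊992/37⌋ = 26
(the next term ⌊992/37^2⌋ = 0, terminating the sum). Summing: v_37(992!) = 26 = 26.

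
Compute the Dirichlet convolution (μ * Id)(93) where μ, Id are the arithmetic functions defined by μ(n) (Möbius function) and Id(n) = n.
(μ * Id)(93) = 60

Divisors of 93: [1, 3, 31, 93]. For each d | 93:
  d = 1: μ(1) · Id(93/1) = 1 · 93 = 93
  d = 3: μ(3) · Id(93/3) = -1 · 31 = -31
  d = 31: μ(31) · Id(93/31) = -1 · 3 = -3
  d = 93: μ(93) · Id(93/93) = 1 · 1 = 1
Summing: (μ * Id)(93) = 93 + -31 + -3 + 1 = 60.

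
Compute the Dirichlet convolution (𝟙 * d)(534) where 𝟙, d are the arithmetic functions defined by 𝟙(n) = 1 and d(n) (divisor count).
(𝟙 * d)(534) = 27

Divisors of 534: [1, 2, 3, 6, 89, 178, 267, 534]. For each d | 534:
  d = 1: 𝟙(1) · d(534/1) = 1 · 8 = 8
  d = 2: 𝟙(2) · d(534/2) = 1 · 4 = 4
  d = 3: 𝟙(3) · d(534/3) = 1 · 4 = 4
  d = 6: 𝟙(6) · d(534/6) = 1 · 2 = 2
  d = 89: 𝟙(89) · d(534/89) = 1 · 4 = 4
  d = 178: 𝟙(178) · d(534/178) = 1 · 2 = 2
  d = 267: 𝟙(267) · d(534/267) = 1 · 2 = 2
  d = 534: 𝟙(534) · d(534/534) = 1 · 1 = 1
Summing: (𝟙 * d)(534) = 8 + 4 + 4 + 2 + 4 + 2 + 2 + 1 = 27.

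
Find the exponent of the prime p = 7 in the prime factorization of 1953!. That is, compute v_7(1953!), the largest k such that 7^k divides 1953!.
v_7(1953!) = 323

Legendre's formula: v_p(n!) = Σ_{k ≥ 1} ⌊n / p^k⌋. For p = 7, n = 1953, the terms are:
  ⌊1953/7^1⌋ = ⌊1953/7⌋ = 279
  ⌊1953/7^2⌋ = ⌊1953/49⌋ = 39
  ⌊1953/7^3⌋ = ⌊1953/343⌋ = 5
(the next term ⌊1953/7^4⌋ = 0, terminating the sum). Summing: v_7(1953!) = 279 + 39 + 5 = 323.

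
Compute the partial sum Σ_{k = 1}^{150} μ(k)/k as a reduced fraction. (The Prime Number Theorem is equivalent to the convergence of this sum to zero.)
Σ μ(k)/k = 6595680120984975873251486071642506311068428581824310097/497394116979759773352958578871947022849194621108954843470

Values of μ(k) for 1 ≤ k ≤ 150: μ(1) = 1, μ(2) = -1, μ(3) = -1, μ(5) = -1, μ(6) = 1, μ(7) = -1, μ(10) = 1, μ(11) = -1, μ(13) = -1, μ(14) = 1, μ(15) = 1, μ(17) = -1, μ(19) = -1, μ(21) = 1, μ(22) = 1, μ(23) = -1, μ(26) = 1, μ(29) = -1, μ(30) = -1, μ(31) = -1, μ(33) = 1, μ(34) = 1, μ(35) = 1, μ(37) = -1, μ(38) = 1, μ(39) = 1, μ(41) = -1, μ(42) = -1, μ(43) = -1, μ(46) = 1, μ(47) = -1, μ(51) = 1, μ(53) = -1, μ(55) = 1, μ(57) = 1, μ(58) = 1, μ(59) = -1, μ(61) = -1, μ(62) = 1, μ(65) = 1, μ(66) = -1, μ(67) = -1, μ(69) = 1, μ(70) = -1, μ(71) = -1, μ(73) = -1, μ(74) = 1, μ(77) = 1, μ(78) = -1, μ(79) = -1, μ(82) = 1, μ(83) = -1, μ(85) = 1, μ(86) = 1, μ(87) = 1, μ(89) = -1, μ(91) = 1, μ(93) = 1, μ(94) = 1, μ(95) = 1, μ(97) = -1, μ(101) = -1, μ(102) = -1, μ(103) = -1, μ(105) = -1, μ(106) = 1, μ(107) = -1, μ(109) = -1, μ(110) = -1, μ(111) = 1, μ(113) = -1, μ(114) = -1, μ(115) = 1, μ(118) = 1, μ(119) = 1, μ(122) = 1, μ(123) = 1, μ(127) = -1, μ(129) = 1, μ(130) = -1, μ(131) = -1, μ(133) = 1, μ(134) = 1, μ(137) = -1, μ(138) = -1, μ(139) = -1, μ(141) = 1, μ(142) = 1, μ(143) = 1, μ(145) = 1, μ(146) = 1, μ(149) = -1, with μ = 0 on non-squarefree integers. Summing μ(k)/k for k where μ(k) ≠ 0 gives 6595680120984975873251486071642506311068428581824310097/497394116979759773352958578871947022849194621108954843470 ≈ 0.0133. (PNT ⟺ this sum → 0 as n → ∞.)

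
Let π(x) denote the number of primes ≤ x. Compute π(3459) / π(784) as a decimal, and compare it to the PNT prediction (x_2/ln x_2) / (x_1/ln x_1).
π(3459)/π(784) = 483/137 ≈ 3.5255;  PNT prediction ≈ 3.6083.

π(784) = 137 and π(3459) = 483, so π(3459)/π(784) ≈ 3.5255. The PNT-predicted ratio is (3459/ln(3459)) / (784/ln(784)) ≈ 3.6083. The two agree to within a few percent, as expected.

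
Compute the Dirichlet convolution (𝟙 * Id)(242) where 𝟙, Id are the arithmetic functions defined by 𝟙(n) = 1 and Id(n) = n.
(𝟙 * Id)(242) = 399

Divisors of 242: [1, 2, 11, 22, 121, 242]. For each d | 242:
  d = 1: 𝟙(1) · Id(242/1) = 1 · 242 = 242
  d = 2: 𝟙(2) · Id(242/2) = 1 · 121 = 121
  d = 11: 𝟙(11) · Id(242/11) = 1 · 22 = 22
  d = 22: 𝟙(22) · Id(242/22) = 1 · 11 = 11
  d = 121: 𝟙(121) · Id(242/121) = 1 · 2 = 2
  d = 242: 𝟙(242) · Id(242/242) = 1 · 1 = 1
Summing: (𝟙 * Id)(242) = 242 + 121 + 22 + 11 + 2 + 1 = 399.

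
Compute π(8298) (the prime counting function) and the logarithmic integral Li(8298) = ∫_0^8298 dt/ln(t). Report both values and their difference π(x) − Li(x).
π(8298) = 1042;  Li(8298) ≈ 1059.51;  π(x) − Li(x) ≈ -17.51.

Direct count of primes ≤ 8298 gives π(8298) = 1042. Numerical evaluation of the logarithmic integral gives Li(8298) ≈ 1059.51. The difference π(x) − Li(x) ≈ -17.51 is typically negative for small/moderate x (Li(x) overestimates), though Littlewood's theorem shows this sign changes infinitely often.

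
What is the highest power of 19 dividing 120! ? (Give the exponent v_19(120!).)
v_19(120!) = 6

Legendre's formula: v_p(n!) = Σ_{k ≥ 1} ⌊n / p^k⌋. For p = 19, n = 120, the terms are:
  ⌊120/19^1⌋ = ⌊120/19⌋ = 6
(the next term ⌊120/19^2⌋ = 0, terminating the sum). Summing: v_19(120!) = 6 = 6.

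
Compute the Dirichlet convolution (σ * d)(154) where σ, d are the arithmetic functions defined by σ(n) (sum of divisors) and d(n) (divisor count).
(σ * d)(154) = 700

Divisors of 154: [1, 2, 7, 11, 14, 22, 77, 154]. For each d | 154:
  d = 1: σ(1) · d(154/1) = 1 · 8 = 8
  d = 2: σ(2) · d(154/2) = 3 · 4 = 12
  d = 7: σ(7) · d(154/7) = 8 · 4 = 32
  d = 11: σ(11) · d(154/11) = 12 · 4 = 48
  d = 14: σ(14) · d(154/14) = 24 · 2 = 48
  d = 22: σ(22) · d(154/22) = 36 · 2 = 72
  d = 77: σ(77) · d(154/77) = 96 · 2 = 192
  d = 154: σ(154) · d(154/154) = 288 · 1 = 288
Summing: (σ * d)(154) = 8 + 12 + 32 + 48 + 48 + 72 + 192 + 288 = 700.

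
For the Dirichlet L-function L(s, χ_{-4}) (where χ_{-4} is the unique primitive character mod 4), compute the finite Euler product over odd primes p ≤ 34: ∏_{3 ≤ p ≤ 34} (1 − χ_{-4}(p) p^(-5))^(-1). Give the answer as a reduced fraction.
∏ = 52015810615424538455317584769582112629834289625/52216435813704314792391924764477903837266444288

The odd primes p ≤ 34 are [3, 5, 7, 11, 13, 17, 19, 23, 29, 31]. For each, χ(p) = 1 if p ≡ 1 mod 4, χ(p) = −1 if p ≡ 3 mod 4. Taking (1 − χ(p)/p^5)^(-1) = p^5/(p^5 − χ(p)): (1 − (-1)/3^5)^(-1) · (1 − (1)/5^5)^(-1) · (1 − (-1)/7^5)^(-1) · (1 − (-1)/11^5)^(-1) · (1 − (1)/13^5)^(-1) · (1 − (1)/17^5)^(-1) · (1 − (-1)/19^5)^(-1) · (1 − (-1)/23^5)^(-1) · (1 − (1)/29^5)^(-1) · (1 − (-1)/31^5)^(-1) = 52015810615424538455317584769582112629834289625/52216435813704314792391924764477903837266444288.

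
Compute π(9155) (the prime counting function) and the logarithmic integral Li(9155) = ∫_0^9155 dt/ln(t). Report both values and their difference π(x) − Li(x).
π(9155) = 1134;  Li(9155) ≈ 1153.96;  π(x) − Li(x) ≈ -19.96.

Direct count of primes ≤ 9155 gives π(9155) = 1134. Numerical evaluation of the logarithmic integral gives Li(9155) ≈ 1153.96. The difference π(x) − Li(x) ≈ -19.96 is typically negative for small/moderate x (Li(x) overestimates), though Littlewood's theorem shows this sign changes infinitely often.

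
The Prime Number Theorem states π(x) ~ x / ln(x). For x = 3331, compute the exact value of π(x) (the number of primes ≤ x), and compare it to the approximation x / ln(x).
π(3331) = 470;  x/ln(x) ≈ 410.68;  relative error ≈ 12.62%.

Directly count primes up to 3331: π(3331) = 470. The PNT approximation gives 3331/ln(3331) ≈ 3331/8.11103 ≈ 410.68. Relative error (π(x) − x/ln(x)) / π(x) ≈ 12.62%; the approximation is known to undercount slightly (Li(x) is a better estimate).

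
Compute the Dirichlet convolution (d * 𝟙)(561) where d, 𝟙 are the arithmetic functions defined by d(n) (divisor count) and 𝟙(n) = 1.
(d * 𝟙)(561) = 27

Divisors of 561: [1, 3, 11, 17, 33, 51, 187, 561]. For each d | 561:
  d = 1: d(1) · 𝟙(561/1) = 1 · 1 = 1
  d = 3: d(3) · 𝟙(561/3) = 2 · 1 = 2
  d = 11: d(11) · 𝟙(561/11) = 2 · 1 = 2
  d = 17: d(17) · 𝟙(561/17) = 2 · 1 = 2
  d = 33: d(33) · 𝟙(561/33) = 4 · 1 = 4
  d = 51: d(51) · 𝟙(561/51) = 4 · 1 = 4
  d = 187: d(187) · 𝟙(561/187) = 4 · 1 = 4
  d = 561: d(561) · 𝟙(561/561) = 8 · 1 = 8
Summing: (d * 𝟙)(561) = 1 + 2 + 2 + 2 + 4 + 4 + 4 + 8 = 27.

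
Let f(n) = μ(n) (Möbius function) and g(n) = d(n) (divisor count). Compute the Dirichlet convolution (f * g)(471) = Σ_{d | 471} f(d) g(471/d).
(μ * d)(471) = 1

Divisors of 471: [1, 3, 157, 471]. For each d | 471:
  d = 1: μ(1) · d(471/1) = 1 · 4 = 4
  d = 3: μ(3) · d(471/3) = -1 · 2 = -2
  d = 157: μ(157) · d(471/157) = -1 · 2 = -2
  d = 471: μ(471) · d(471/471) = 1 · 1 = 1
Summing: (μ * d)(471) = 4 + -2 + -2 + 1 = 1.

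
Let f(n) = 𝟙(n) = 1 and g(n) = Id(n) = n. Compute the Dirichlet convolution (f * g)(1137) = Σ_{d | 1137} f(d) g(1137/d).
(𝟙 * Id)(1137) = 1520

Divisors of 1137: [1, 3, 379, 1137]. For each d | 1137:
  d = 1: 𝟙(1) · Id(1137/1) = 1 · 1137 = 1137
  d = 3: 𝟙(3) · Id(1137/3) = 1 · 379 = 379
  d = 379: 𝟙(379) · Id(1137/379) = 1 · 3 = 3
  d = 1137: 𝟙(1137) · Id(1137/1137) = 1 · 1 = 1
Summing: (𝟙 * Id)(1137) = 1137 + 379 + 3 + 1 = 1520.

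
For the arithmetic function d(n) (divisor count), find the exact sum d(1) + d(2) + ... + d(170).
Σ_{n ≤ 170} d(n) = 905

Compute d(n) for each 1 ≤ n ≤ 170: d(1) = 1, d(2) = 2, d(3) = 2, d(4) = 3, d(5) = 2, d(6) = 4, d(7) = 2, d(8) = 4, d(9) = 3, d(10) = 4, d(11) = 2, d(12) = 6, d(13) = 2, d(14) = 4, d(15) = 4, d(16) = 5, d(17) = 2, d(18) = 6, d(19) = 2, d(20) = 6, d(21) = 4, d(22) = 4, d(23) = 2, d(24) = 8, d(25) = 3, d(26) = 4, d(27) = 4, d(28) = 6, d(29) = 2, d(30) = 8, d(31) = 2, d(32) = 6, d(33) = 4, d(34) = 4, d(35) = 4, d(36) = 9, d(37) = 2, d(38) = 4, d(39) = 4, d(40) = 8, d(41) = 2, d(42) = 8, d(43) = 2, d(44) = 6, d(45) = 6, d(46) = 4, d(47) = 2, d(48) = 10, d(49) = 3, d(50) = 6, d(51) = 4, d(52) = 6, d(53) = 2, d(54) = 8, d(55) = 4, d(56) = 8, d(57) = 4, d(58) = 4, d(59) = 2, d(60) = 12, d(61) = 2, d(62) = 4, d(63) = 6, d(64) = 7, d(65) = 4, d(66) = 8, d(67) = 2, d(68) = 6, d(69) = 4, d(70) = 8, d(71) = 2, d(72) = 12, d(73) = 2, d(74) = 4, d(75) = 6, d(76) = 6, d(77) = 4, d(78) = 8, d(79) = 2, d(80) = 10, d(81) = 5, d(82) = 4, d(83) = 2, d(84) = 12, d(85) = 4, d(86) = 4, d(87) = 4, d(88) = 8, d(89) = 2, d(90) = 12, d(91) = 4, d(92) = 6, d(93) = 4, d(94) = 4, d(95) = 4, d(96) = 12, d(97) = 2, d(98) = 6, d(99) = 6, d(100) = 9, d(101) = 2, d(102) = 8, d(103) = 2, d(104) = 8, d(105) = 8, d(106) = 4, d(107) = 2, d(108) = 12, d(109) = 2, d(110) = 8, d(111) = 4, d(112) = 10, d(113) = 2, d(114) = 8, d(115) = 4, d(116) = 6, d(117) = 6, d(118) = 4, d(119) = 4, d(120) = 16, d(121) = 3, d(122) = 4, d(123) = 4, d(124) = 6, d(125) = 4, d(126) = 12, d(127) = 2, d(128) = 8, d(129) = 4, d(130) = 8, d(131) = 2, d(132) = 12, d(133) = 4, d(134) = 4, d(135) = 8, d(136) = 8, d(137) = 2, d(138) = 8, d(139) = 2, d(140) = 12, d(141) = 4, d(142) = 4, d(143) = 4, d(144) = 15, d(145) = 4, d(146) = 4, d(147) = 6, d(148) = 6, d(149) = 2, d(150) = 12, d(151) = 2, d(152) = 8, d(153) = 6, d(154) = 8, d(155) = 4, d(156) = 12, d(157) = 2, d(158) = 4, d(159) = 4, d(160) = 12, d(161) = 4, d(162) = 10, d(163) = 2, d(164) = 6, d(165) = 8, d(166) = 4, d(167) = 2, d(168) = 16, d(169) = 3, d(170) = 8. Summing all 170 values: 905. (Dirichlet's divisor formula: Σ_{n ≤ x} d(n) = x ln(x) + (2γ − 1) x + O(√x). For x = 170, the asymptotic estimate is ≈ 899.34.)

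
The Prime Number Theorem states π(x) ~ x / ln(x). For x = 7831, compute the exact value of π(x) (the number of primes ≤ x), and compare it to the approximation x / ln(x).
π(7831) = 990;  x/ln(x) ≈ 873.43;  relative error ≈ 11.78%.

Directly count primes up to 7831: π(7831) = 990. The PNT approximation gives 7831/ln(7831) ≈ 7831/8.96585 ≈ 873.43. Relative error (π(x) − x/ln(x)) / π(x) ≈ 11.78%; the approximation is known to undercount slightly (Li(x) is a better estimate).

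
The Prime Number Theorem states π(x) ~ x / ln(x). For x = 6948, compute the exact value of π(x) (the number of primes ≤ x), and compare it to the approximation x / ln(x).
π(6948) = 891;  x/ln(x) ≈ 785.42;  relative error ≈ 11.85%.

Directly count primes up to 6948: π(6948) = 891. The PNT approximation gives 6948/ln(6948) ≈ 6948/8.84621 ≈ 785.42. Relative error (π(x) − x/ln(x)) / π(x) ≈ 11.85%; the approximation is known to undercount slightly (Li(x) is a better estimate).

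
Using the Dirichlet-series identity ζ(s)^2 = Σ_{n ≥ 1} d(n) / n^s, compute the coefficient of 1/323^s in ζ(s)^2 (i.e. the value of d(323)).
d(323) = 4

ζ(s)^2 = (Σ 1/m^s)(Σ 1/k^s). The coefficient of 1/n^s in the product is the number of ordered pairs (m, k) with mk = n, which equals d(n). For n = 323, divisors are [1, 17, 19, 323], so d(323) = 4.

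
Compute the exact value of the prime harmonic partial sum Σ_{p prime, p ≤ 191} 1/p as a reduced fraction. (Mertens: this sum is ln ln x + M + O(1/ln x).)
Σ 1/p = 1993491118321872720749042237885450777194444627325999952379378899379116158063/1030893141925860008499560888835674370998623848299590975192766715520279329390

π(191) = 43, so the primes ≤ 191 are [2, 3, 5, 7, 11, 13, 17, 19, 23, 29, 31, 37, 41, 43, 47, 53, 59, 61, 67, 71, 73, 79, 83, 89, 97, 101, 103, 107, 109, 113, 127, 131, 137, 139, 149, 151, 157, 163, 167, 173, 179, 181, 191]. Summing 1/p over these primes: 1993491118321872720749042237885450777194444627325999952379378899379116158063/1030893141925860008499560888835674370998623848299590975192766715520279329390 ≈ 1.9338. Mertens estimate ln ln(191) + 0.2615 ≈ 1.9202.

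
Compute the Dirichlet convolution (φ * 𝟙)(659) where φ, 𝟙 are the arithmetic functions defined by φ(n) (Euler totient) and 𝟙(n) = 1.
(φ * 𝟙)(659) = 659

Divisors of 659: [1, 659]. For each d | 659:
  d = 1: φ(1) · 𝟙(659/1) = 1 · 1 = 1
  d = 659: φ(659) · 𝟙(659/659) = 658 · 1 = 658
Summing: (φ * 𝟙)(659) = 1 + 658 = 659.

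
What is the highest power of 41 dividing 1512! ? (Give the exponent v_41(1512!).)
v_41(1512!) = 36

Legendre's formula: v_p(n!) = Σ_{k ≥ 1} ⌊n / p^k⌋. For p = 41, n = 1512, the terms are:
  ⌊1512/41^1⌋ = ⌊1512/41⌋ = 36
(the next term ⌊1512/41^2⌋ = 0, terminating the sum). Summing: v_41(1512!) = 36 = 36.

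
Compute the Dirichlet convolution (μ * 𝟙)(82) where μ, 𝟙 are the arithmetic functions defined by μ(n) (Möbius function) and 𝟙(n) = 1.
(μ * 𝟙)(82) = 0

Divisors of 82: [1, 2, 41, 82]. For each d | 82:
  d = 1: μ(1) · 𝟙(82/1) = 1 · 1 = 1
  d = 2: μ(2) · 𝟙(82/2) = -1 · 1 = -1
  d = 41: μ(41) · 𝟙(82/41) = -1 · 1 = -1
  d = 82: μ(82) · 𝟙(82/82) = 1 · 1 = 1
Summing: (μ * 𝟙)(82) = 1 + -1 + -1 + 1 = 0.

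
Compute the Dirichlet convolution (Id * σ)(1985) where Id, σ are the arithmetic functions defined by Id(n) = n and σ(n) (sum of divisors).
(Id * σ)(1985) = 8745

Divisors of 1985: [1, 5, 397, 1985]. For each d | 1985:
  d = 1: Id(1) · σ(1985/1) = 1 · 2388 = 2388
  d = 5: Id(5) · σ(1985/5) = 5 · 398 = 1990
  d = 397: Id(397) · σ(1985/397) = 397 · 6 = 2382
  d = 1985: Id(1985) · σ(1985/1985) = 1985 · 1 = 1985
Summing: (Id * σ)(1985) = 2388 + 1990 + 2382 + 1985 = 8745.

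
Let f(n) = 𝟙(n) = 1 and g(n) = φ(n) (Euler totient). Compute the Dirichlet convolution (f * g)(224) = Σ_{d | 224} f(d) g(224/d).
(𝟙 * φ)(224) = 224

Divisors of 224: [1, 2, 4, 7, 8, 14, 16, 28, 32, 56, 112, 224]. For each d | 224:
  d = 1: 𝟙(1) · φ(224/1) = 1 · 96 = 96
  d = 2: 𝟙(2) · φ(224/2) = 1 · 48 = 48
  d = 4: 𝟙(4) · φ(224/4) = 1 · 24 = 24
  d = 7: 𝟙(7) · φ(224/7) = 1 · 16 = 16
  d = 8: 𝟙(8) · φ(224/8) = 1 · 12 = 12
  d = 14: 𝟙(14) · φ(224/14) = 1 · 8 = 8
  d = 16: 𝟙(16) · φ(224/16) = 1 · 6 = 6
  d = 28: 𝟙(28) · φ(224/28) = 1 · 4 = 4
  d = 32: 𝟙(32) · φ(224/32) = 1 · 6 = 6
  d = 56: 𝟙(56) · φ(224/56) = 1 · 2 = 2
  d = 112: 𝟙(112) · φ(224/112) = 1 · 1 = 1
  d = 224: 𝟙(224) · φ(224/224) = 1 · 1 = 1
Summing: (𝟙 * φ)(224) = 96 + 48 + 24 + 16 + 12 + 8 + 6 + 4 + 6 + 2 + 1 + 1 = 224.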